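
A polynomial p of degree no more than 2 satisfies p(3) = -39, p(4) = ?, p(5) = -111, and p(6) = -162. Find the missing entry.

-70

The 3 known points determine the degree-2 polynomial uniquely.
Write p(s) = as^2 + bs + c. Substituting each data point gives a linear system:
  9a + 3b + c = -39
  25a + 5b + c = -111
  36a + 6b + c = -162
Solving the system yields a = -5, b = 4, c = -6.
So p(s) = -5s² + 4s - 6.
Then p(4) = -70.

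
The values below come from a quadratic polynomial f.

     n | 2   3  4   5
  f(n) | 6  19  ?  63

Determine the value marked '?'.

38

The 3 known points determine the degree-2 polynomial uniquely.
Write f(n) = an^2 + bn + c. Substituting each data point gives a linear system:
  4a + 2b + c = 6
  9a + 3b + c = 19
  25a + 5b + c = 63
Solving the system yields a = 3, b = -2, c = -2.
So f(n) = 3n^2 - 2n - 2.
Then f(4) = 38.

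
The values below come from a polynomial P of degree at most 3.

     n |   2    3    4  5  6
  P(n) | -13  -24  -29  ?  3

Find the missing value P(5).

-22

The 4 known points determine the degree-3 polynomial uniquely.
Write P(n) = an^3 + bn^2 + cn + d. Substituting each data point gives a linear system:
  8a + 4b + 2c + d = -13
  27a + 9b + 3c + d = -24
  64a + 16b + 4c + d = -29
  216a + 36b + 6c + d = 3
Solving the system yields a = 1, b = -6, c = 0, d = 3.
So P(n) = n^3 - 6n^2 + 3.
Then P(5) = -22.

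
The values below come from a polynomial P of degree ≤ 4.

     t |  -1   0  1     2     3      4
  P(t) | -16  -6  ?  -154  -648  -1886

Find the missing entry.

On equispaced nodes a degree-4 polynomial has vanishing fifth forward difference, so
  - P(-1) + 5·P(0) - 10·P(1) + 10·P(2) - 5·P(3) + P(4) = 0.
Substituting the known values and solving for P(1):
  -10·P(1) = 200
  P(1) = -20.

-20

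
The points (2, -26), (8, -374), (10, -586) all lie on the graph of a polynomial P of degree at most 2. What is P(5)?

Using the Lagrange interpolation formula with nodes 2, 8, 10:
  L_0(u) = (u - 8)(u - 10) / 48
  L_1(u) = (u - 2)(u - 10) / -12
  L_2(u) = (u - 2)(u - 8) / 16
Then P(u) = -26·L_0(u) - 374·L_1(u) - 586·L_2(u).
Expanding and collecting terms gives P(u) = -6u^2 + 2u - 6.
Evaluating at u = 5: P(5) = -146.

-146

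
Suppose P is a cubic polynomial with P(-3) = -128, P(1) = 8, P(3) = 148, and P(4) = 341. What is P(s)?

Write P(s) = as^3 + bs^2 + cs + d. Substituting each data point gives a linear system:
  -27a + 9b - 3c + d = -128
  a + b + c + d = 8
  27a + 9b + 3c + d = 148
  64a + 16b + 4c + d = 341
Solving the system yields a = 5, b = 1, c = 1, d = 1.
So P(s) = 5s³ + s² + s + 1.
Check: P(1) = 8. ✓

P(s) = 5s^3 + s^2 + s + 1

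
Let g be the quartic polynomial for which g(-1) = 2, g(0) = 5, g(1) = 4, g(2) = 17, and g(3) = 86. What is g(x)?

Write g(x) = ax^4 + bx^3 + cx^2 + dx + e. Substituting each data point gives a linear system:
  a - b + c - d + e = 2
  e = 5
  a + b + c + d + e = 4
  16a + 8b + 4c + 2d + e = 17
  81a + 27b + 9c + 3d + e = 86
Solving the system yields a = 1, b = 1, c = -3, d = 0, e = 5.
So g(x) = x^4 + x^3 - 3x^2 + 5.
Check: g(2) = 17. ✓

g(x) = x^4 + x^3 - 3x^2 + 5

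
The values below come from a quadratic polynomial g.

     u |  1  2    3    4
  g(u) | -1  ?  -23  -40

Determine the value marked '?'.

-10

The 3 known points determine the degree-2 polynomial uniquely.
Write g(u) = au^2 + bu + c. Substituting each data point gives a linear system:
  a + b + c = -1
  9a + 3b + c = -23
  16a + 4b + c = -40
Solving the system yields a = -2, b = -3, c = 4.
So g(u) = -2u² - 3u + 4.
Then g(2) = -10.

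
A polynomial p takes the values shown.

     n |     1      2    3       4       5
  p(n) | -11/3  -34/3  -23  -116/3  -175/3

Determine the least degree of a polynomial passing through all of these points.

2

Forward differences of the values at n = 1, 2, 3, 4, 5:
  p  : -11/3  -34/3  -23  -116/3  -175/3
  Δ  : -23/3  -35/3  -47/3  -59/3
  Δ^2: -4  -4  -4
  Δ^3: 0  0
  Δ^4: 0
The second differences are constant (-4) and nonzero, while all higher differences vanish, so the minimal degree is 2.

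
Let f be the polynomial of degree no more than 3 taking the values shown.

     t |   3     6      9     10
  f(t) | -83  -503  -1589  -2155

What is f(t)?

Write f(t) = at^3 + bt^2 + ct + d. Substituting each data point gives a linear system:
  27a + 9b + 3c + d = -83
  216a + 36b + 6c + d = -503
  729a + 81b + 9c + d = -1589
  1000a + 100b + 10c + d = -2155
Solving the system yields a = -2, b = -1, c = -5, d = -5.
So f(t) = -2t^3 - t^2 - 5t - 5.
Check: f(10) = -2155. ✓

f(t) = -2t^3 - t^2 - 5t - 5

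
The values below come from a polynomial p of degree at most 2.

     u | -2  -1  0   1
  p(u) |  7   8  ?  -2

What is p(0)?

5

On equispaced nodes a degree-2 polynomial has vanishing third forward difference, so
  - p(-2) + 3·p(-1) - 3·p(0) + p(1) = 0.
Substituting the known values and solving for p(0):
  -3·p(0) = -15
  p(0) = 5.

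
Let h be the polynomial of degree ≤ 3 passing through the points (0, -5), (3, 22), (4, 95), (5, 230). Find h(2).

-7

Using the Lagrange interpolation formula with nodes 0, 3, 4, 5:
  L_0(s) = (s - 3)(s - 4)(s - 5) / -60
  L_1(s) = s(s - 4)(s - 5) / 6
  L_2(s) = s(s - 3)(s - 5) / -4
  L_3(s) = s(s - 3)(s - 4) / 10
Then h(s) = -5·L_0(s) + 22·L_1(s) + 95·L_2(s) + 230·L_3(s).
Expanding and collecting terms gives h(s) = 3s³ - 5s² - 3s - 5.
Evaluating at s = 2: h(2) = -7.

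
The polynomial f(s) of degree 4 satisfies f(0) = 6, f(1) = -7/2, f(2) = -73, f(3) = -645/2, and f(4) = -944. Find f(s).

f(s) = -3s^4 - 2s^3 - 3s^2 - (3/2)s + 6

Using the Lagrange interpolation formula with nodes 0, 1, 2, 3, 4:
  L_0(s) = (s - 1)(s - 2)(s - 3)(s - 4) / 24
  L_1(s) = s(s - 2)(s - 3)(s - 4) / -6
  L_2(s) = s(s - 1)(s - 3)(s - 4) / 4
  L_3(s) = s(s - 1)(s - 2)(s - 4) / -6
  L_4(s) = s(s - 1)(s - 2)(s - 3) / 24
Then f(s) = 6·L_0(s) - 7/2·L_1(s) - 73·L_2(s) - 645/2·L_3(s) - 944·L_4(s).
Expanding and collecting terms gives f(s) = -3s⁴ - 2s³ - 3s² - (3/2)s + 6.
Check: f(3) = -645/2. ✓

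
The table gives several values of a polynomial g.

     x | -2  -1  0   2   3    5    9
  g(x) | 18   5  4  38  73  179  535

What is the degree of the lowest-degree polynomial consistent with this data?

Divided differences on the nodes -2, -1, 0, 2, 3, 5, 9:
  order 0: 18  5  4  38  73  179  535
  order 1: -13  -1  17  35  53  89
  order 2: 6  6  6  6  6
  order 3: 0  0  0  0
  order 4: 0  0  0
  order 5: 0  0
  order 6: 0
The order-2 divided differences are all 6 (nonzero) and every higher order vanishes, so the data lies on a polynomial of degree exactly 2.

2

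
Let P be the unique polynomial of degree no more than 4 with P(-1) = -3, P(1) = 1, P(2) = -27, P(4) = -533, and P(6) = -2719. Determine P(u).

P(u) = -2u^4 - u^3 + 2u^2 + 3u - 1

Write P(u) = au^4 + bu^3 + cu^2 + du + e. Substituting each data point gives a linear system:
  a - b + c - d + e = -3
  a + b + c + d + e = 1
  16a + 8b + 4c + 2d + e = -27
  256a + 64b + 16c + 4d + e = -533
  1296a + 216b + 36c + 6d + e = -2719
Solving the system yields a = -2, b = -1, c = 2, d = 3, e = -1.
So P(u) = -2u^4 - u^3 + 2u^2 + 3u - 1.
Check: P(4) = -533. ✓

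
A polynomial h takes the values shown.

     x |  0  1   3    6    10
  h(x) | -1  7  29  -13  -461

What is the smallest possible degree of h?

3

Divided differences on the nodes 0, 1, 3, 6, 10:
  order 0: -1  7  29  -13  -461
  order 1: 8  11  -14  -112
  order 2: 1  -5  -14
  order 3: -1  -1
  order 4: 0
The order-3 divided differences are all -1 (nonzero) and every higher order vanishes, so the data lies on a polynomial of degree exactly 3.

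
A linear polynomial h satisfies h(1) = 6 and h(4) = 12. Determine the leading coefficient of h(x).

2

Write h(x) = ax + b. Substituting each data point gives a linear system:
  a + b = 6
  4a + b = 12
Solving the system yields a = 2, b = 4.
So h(x) = 2x + 4.
The leading coefficient is 2.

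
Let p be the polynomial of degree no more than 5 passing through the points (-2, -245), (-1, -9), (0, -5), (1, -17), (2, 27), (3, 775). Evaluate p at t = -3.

Using the Lagrange interpolation formula with nodes -2, -1, 0, 1, 2, 3:
  L_0(t) = (t + 1)t(t - 1)(t - 2)(t - 3) / -120
  L_1(t) = (t + 2)t(t - 1)(t - 2)(t - 3) / 24
  L_2(t) = (t + 2)(t + 1)(t - 1)(t - 2)(t - 3) / -12
  L_3(t) = (t + 2)(t + 1)t(t - 2)(t - 3) / 12
  L_4(t) = (t + 2)(t + 1)t(t - 1)(t - 3) / -24
  L_5(t) = (t + 2)(t + 1)t(t - 1)(t - 2) / 120
Then p(t) = -245·L_0(t) - 9·L_1(t) - 5·L_2(t) - 17·L_3(t) + 27·L_4(t) + 775·L_5(t).
Expanding and collecting terms gives p(t) = 6t^5 - 6t^4 - 6t^3 - 2t^2 - 4t - 5.
Evaluating at t = -3: p(-3) = -1793.

-1793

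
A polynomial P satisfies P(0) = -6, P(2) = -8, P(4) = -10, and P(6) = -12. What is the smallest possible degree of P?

Forward differences of the values at s = 0, 2, 4, 6:
  P  : -6  -8  -10  -12
  Δ  : -2  -2  -2
  Δ^2: 0  0
  Δ^3: 0
The first differences are constant (-2) and nonzero, while all higher differences vanish, so the minimal degree is 1.

1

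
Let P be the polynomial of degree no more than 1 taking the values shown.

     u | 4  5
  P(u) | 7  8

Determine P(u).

P(u) = u + 3

Write P(u) = au + b. Substituting each data point gives a linear system:
  4a + b = 7
  5a + b = 8
Solving the system yields a = 1, b = 3.
So P(u) = u + 3.
Check: P(5) = 8. ✓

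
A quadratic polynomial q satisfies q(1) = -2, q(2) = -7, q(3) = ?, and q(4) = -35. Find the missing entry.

The 3 known points determine the degree-2 polynomial uniquely.
Write q(x) = ax^2 + bx + c. Substituting each data point gives a linear system:
  a + b + c = -2
  4a + 2b + c = -7
  16a + 4b + c = -35
Solving the system yields a = -3, b = 4, c = -3.
So q(x) = -3x² + 4x - 3.
Then q(3) = -18.

-18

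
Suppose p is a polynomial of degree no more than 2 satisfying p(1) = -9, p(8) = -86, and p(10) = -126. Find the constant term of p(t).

Write p(t) = at^2 + bt + c. Substituting each data point gives a linear system:
  a + b + c = -9
  64a + 8b + c = -86
  100a + 10b + c = -126
Solving the system yields a = -1, b = -2, c = -6.
So p(t) = -t² - 2t - 6.
The constant term is -6.

-6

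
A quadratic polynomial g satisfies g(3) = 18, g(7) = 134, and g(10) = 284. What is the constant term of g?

Write g(s) = as^2 + bs + c. Substituting each data point gives a linear system:
  9a + 3b + c = 18
  49a + 7b + c = 134
  100a + 10b + c = 284
Solving the system yields a = 3, b = -1, c = -6.
So g(s) = 3s^2 - s - 6.
The constant term is -6.

-6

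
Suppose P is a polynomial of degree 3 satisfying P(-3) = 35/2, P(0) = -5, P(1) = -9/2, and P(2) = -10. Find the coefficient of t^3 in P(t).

Write P(t) = at^3 + bt^2 + ct + d. Substituting each data point gives a linear system:
  -27a + 9b - 3c + d = 35/2
  d = -5
  a + b + c + d = -9/2
  8a + 4b + 2c + d = -10
Solving the system yields a = -1, b = 0, c = 3/2, d = -5.
So P(t) = -t^3 + (3/2)t - 5.
The leading coefficient is -1.

-1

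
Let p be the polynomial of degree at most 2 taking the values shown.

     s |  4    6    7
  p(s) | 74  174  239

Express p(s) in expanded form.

p(s) = 5s^2 - 6

Write p(s) = as^2 + bs + c. Substituting each data point gives a linear system:
  16a + 4b + c = 74
  36a + 6b + c = 174
  49a + 7b + c = 239
Solving the system yields a = 5, b = 0, c = -6.
So p(s) = 5s^2 - 6.
Check: p(7) = 239. ✓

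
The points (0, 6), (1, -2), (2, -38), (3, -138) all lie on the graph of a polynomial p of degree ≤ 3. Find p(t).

p(t) = -6t^3 + 4t^2 - 6t + 6

Write p(t) = at^3 + bt^2 + ct + d. Substituting each data point gives a linear system:
  d = 6
  a + b + c + d = -2
  8a + 4b + 2c + d = -38
  27a + 9b + 3c + d = -138
Solving the system yields a = -6, b = 4, c = -6, d = 6.
So p(t) = -6t^3 + 4t^2 - 6t + 6.
Check: p(3) = -138. ✓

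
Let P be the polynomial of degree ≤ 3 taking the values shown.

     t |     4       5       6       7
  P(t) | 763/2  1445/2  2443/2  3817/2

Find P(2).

Write P(t) = at^3 + bt^2 + ct + d. Substituting each data point gives a linear system:
  64a + 16b + 4c + d = 763/2
  125a + 25b + 5c + d = 1445/2
  216a + 36b + 6c + d = 2443/2
  343a + 49b + 7c + d = 3817/2
Solving the system yields a = 5, b = 4, c = 0, d = -5/2.
So P(t) = 5t³ + 4t² - 5/2.
Then P(2) = 107/2.

107/2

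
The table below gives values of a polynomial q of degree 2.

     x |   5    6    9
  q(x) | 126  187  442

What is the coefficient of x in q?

-5

Write q(x) = ax^2 + bx + c. Substituting each data point gives a linear system:
  25a + 5b + c = 126
  36a + 6b + c = 187
  81a + 9b + c = 442
Solving the system yields a = 6, b = -5, c = 1.
So q(x) = 6x^2 - 5x + 1.
The coefficient of x is -5.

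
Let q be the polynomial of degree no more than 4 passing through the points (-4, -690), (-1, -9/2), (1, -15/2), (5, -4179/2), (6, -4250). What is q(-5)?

Write q(u) = au^4 + bu^3 + cu^2 + du + e. Substituting each data point gives a linear system:
  256a - 64b + 16c - 4d + e = -690
  a - b + c - d + e = -9/2
  a + b + c + d + e = -15/2
  625a + 125b + 25c + 5d + e = -4179/2
  1296a + 216b + 36c + 6d + e = -4250
Solving the system yields a = -3, b = -3/2, c = -1, d = 0, e = -2.
So q(u) = -3u⁴ - (3/2)u³ - u² - 2.
Then q(-5) = -3429/2.

-3429/2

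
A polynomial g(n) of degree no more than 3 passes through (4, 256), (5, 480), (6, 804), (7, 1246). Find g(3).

114

Write g(n) = an^3 + bn^2 + cn + d. Substituting each data point gives a linear system:
  64a + 16b + 4c + d = 256
  125a + 25b + 5c + d = 480
  216a + 36b + 6c + d = 804
  343a + 49b + 7c + d = 1246
Solving the system yields a = 3, b = 5, c = -4, d = 0.
So g(n) = 3n³ + 5n² - 4n.
Then g(3) = 114.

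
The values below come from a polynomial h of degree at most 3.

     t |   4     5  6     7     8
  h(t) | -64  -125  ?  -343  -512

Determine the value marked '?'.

-216

On equispaced nodes a degree-3 polynomial has vanishing fourth forward difference, so
  h(4) - 4·h(5) + 6·h(6) - 4·h(7) + h(8) = 0.
Substituting the known values and solving for h(6):
  6·h(6) = -1296
  h(6) = -216.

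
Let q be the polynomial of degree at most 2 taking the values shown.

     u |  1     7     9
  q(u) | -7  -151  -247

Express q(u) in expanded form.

q(u) = -3u^2 - 4

Write q(u) = au^2 + bu + c. Substituting each data point gives a linear system:
  a + b + c = -7
  49a + 7b + c = -151
  81a + 9b + c = -247
Solving the system yields a = -3, b = 0, c = -4.
So q(u) = -3u^2 - 4.
Check: q(9) = -247. ✓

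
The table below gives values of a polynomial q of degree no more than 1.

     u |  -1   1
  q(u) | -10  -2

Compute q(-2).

Write q(u) = au + b. Substituting each data point gives a linear system:
  -a + b = -10
  a + b = -2
Solving the system yields a = 4, b = -6.
So q(u) = 4u - 6.
Then q(-2) = -14.

-14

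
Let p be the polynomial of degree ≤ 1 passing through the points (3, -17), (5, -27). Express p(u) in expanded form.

p(u) = -5u - 2

Using the Lagrange interpolation formula with nodes 3, 5:
  L_0(u) = (u - 5) / -2
  L_1(u) = (u - 3) / 2
Then p(u) = -17·L_0(u) - 27·L_1(u).
Expanding and collecting terms gives p(u) = -5u - 2.
Check: p(5) = -27. ✓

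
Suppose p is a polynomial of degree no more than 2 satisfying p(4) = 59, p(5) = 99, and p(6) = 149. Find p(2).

9

Using the Lagrange interpolation formula with nodes 4, 5, 6:
  L_0(s) = (s - 5)(s - 6) / 2
  L_1(s) = (s - 4)(s - 6) / -1
  L_2(s) = (s - 4)(s - 5) / 2
Then p(s) = 59·L_0(s) + 99·L_1(s) + 149·L_2(s).
Expanding and collecting terms gives p(s) = 5s^2 - 5s - 1.
Evaluating at s = 2: p(2) = 9.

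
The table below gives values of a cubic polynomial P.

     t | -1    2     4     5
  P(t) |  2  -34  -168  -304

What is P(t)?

Using the Lagrange interpolation formula with nodes -1, 2, 4, 5:
  L_0(t) = (t - 2)(t - 4)(t - 5) / -90
  L_1(t) = (t + 1)(t - 4)(t - 5) / 18
  L_2(t) = (t + 1)(t - 2)(t - 5) / -10
  L_3(t) = (t + 1)(t - 2)(t - 4) / 18
Then P(t) = 2·L_0(t) - 34·L_1(t) - 168·L_2(t) - 304·L_3(t).
Expanding and collecting terms gives P(t) = -2t^3 - t^2 - 5t - 4.
Check: P(4) = -168. ✓

P(t) = -2t^3 - t^2 - 5t - 4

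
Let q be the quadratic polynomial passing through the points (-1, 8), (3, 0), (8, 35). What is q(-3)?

24

Using the Lagrange interpolation formula with nodes -1, 3, 8:
  L_0(s) = (s - 3)(s - 8) / 36
  L_1(s) = (s + 1)(s - 8) / -20
  L_2(s) = (s + 1)(s - 3) / 45
Then q(s) = 8·L_0(s) + 0·L_1(s) + 35·L_2(s).
Expanding and collecting terms gives q(s) = s² - 4s + 3.
Evaluating at s = -3: q(-3) = 24.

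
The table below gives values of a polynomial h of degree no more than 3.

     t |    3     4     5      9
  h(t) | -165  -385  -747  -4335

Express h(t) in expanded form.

Using the Lagrange interpolation formula with nodes 3, 4, 5, 9:
  L_0(t) = (t - 4)(t - 5)(t - 9) / -12
  L_1(t) = (t - 3)(t - 5)(t - 9) / 5
  L_2(t) = (t - 3)(t - 4)(t - 9) / -8
  L_3(t) = (t - 3)(t - 4)(t - 5) / 120
Then h(t) = -165·L_0(t) - 385·L_1(t) - 747·L_2(t) - 4335·L_3(t).
Expanding and collecting terms gives h(t) = -6t^3 + t^2 - 5t + 3.
Check: h(4) = -385. ✓

h(t) = -6t^3 + t^2 - 5t + 3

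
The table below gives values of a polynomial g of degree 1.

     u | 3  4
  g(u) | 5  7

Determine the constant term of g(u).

-1

Write g(u) = au + b. Substituting each data point gives a linear system:
  3a + b = 5
  4a + b = 7
Solving the system yields a = 2, b = -1.
So g(u) = 2u - 1.
The constant term is -1.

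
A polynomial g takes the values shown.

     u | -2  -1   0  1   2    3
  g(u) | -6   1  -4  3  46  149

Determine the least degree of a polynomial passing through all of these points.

Forward differences of the values at u = -2, -1, 0, 1, 2, 3:
  g  : -6  1  -4  3  46  149
  Δ  : 7  -5  7  43  103
  Δ^2: -12  12  36  60
  Δ^3: 24  24  24
  Δ^4: 0  0
  Δ^5: 0
The third differences are constant (24) and nonzero, while all higher differences vanish, so the minimal degree is 3.

3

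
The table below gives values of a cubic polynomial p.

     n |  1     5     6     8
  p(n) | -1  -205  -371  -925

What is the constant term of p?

Write p(n) = an^3 + bn^2 + cn + d. Substituting each data point gives a linear system:
  a + b + c + d = -1
  125a + 25b + 5c + d = -205
  216a + 36b + 6c + d = -371
  512a + 64b + 8c + d = -925
Solving the system yields a = -2, b = 1, c = 5, d = -5.
So p(n) = -2n³ + n² + 5n - 5.
The constant term is -5.

-5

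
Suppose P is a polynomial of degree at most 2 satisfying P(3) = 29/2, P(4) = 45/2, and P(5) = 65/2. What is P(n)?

P(n) = n^2 + n + 5/2

Using the Lagrange interpolation formula with nodes 3, 4, 5:
  L_0(n) = (n - 4)(n - 5) / 2
  L_1(n) = (n - 3)(n - 5) / -1
  L_2(n) = (n - 3)(n - 4) / 2
Then P(n) = 29/2·L_0(n) + 45/2·L_1(n) + 65/2·L_2(n).
Expanding and collecting terms gives P(n) = n² + n + 5/2.
Check: P(5) = 65/2. ✓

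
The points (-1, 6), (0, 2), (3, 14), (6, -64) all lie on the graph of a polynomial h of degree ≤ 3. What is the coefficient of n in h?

1

Write h(n) = an^3 + bn^2 + cn + d. Substituting each data point gives a linear system:
  -a + b - c + d = 6
  d = 2
  27a + 9b + 3c + d = 14
  216a + 36b + 6c + d = -64
Solving the system yields a = -1, b = 4, c = 1, d = 2.
So h(n) = -n^3 + 4n^2 + n + 2.
The coefficient of n is 1.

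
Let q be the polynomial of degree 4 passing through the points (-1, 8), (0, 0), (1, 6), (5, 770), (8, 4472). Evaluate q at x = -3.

138

Write q(x) = ax^4 + bx^3 + cx^2 + dx + e. Substituting each data point gives a linear system:
  a - b + c - d + e = 8
  e = 0
  a + b + c + d + e = 6
  625a + 125b + 25c + 5d + e = 770
  4096a + 512b + 64c + 8d + e = 4472
Solving the system yields a = 1, b = 0, c = 6, d = -1, e = 0.
So q(x) = x^4 + 6x^2 - x.
Then q(-3) = 138.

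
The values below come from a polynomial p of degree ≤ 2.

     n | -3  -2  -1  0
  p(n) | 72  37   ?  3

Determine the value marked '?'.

On equispaced nodes a degree-2 polynomial has vanishing third forward difference, so
  - p(-3) + 3·p(-2) - 3·p(-1) + p(0) = 0.
Substituting the known values and solving for p(-1):
  -3·p(-1) = -42
  p(-1) = 14.

14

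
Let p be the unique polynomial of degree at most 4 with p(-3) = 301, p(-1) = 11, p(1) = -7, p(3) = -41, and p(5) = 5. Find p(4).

-49

Forward differences of the values at x = -3, -1, 1, 3, 5:
  p  : 301  11  -7  -41  5
  Δ  : -290  -18  -34  46
  Δ^2: 272  -16  80
  Δ^3: -288  96
  Δ^4: 384
The fourth differences are constant, confirming degree 4.
Interpolating (Newton forward form) and evaluating at x = 4 gives p(4) = -49.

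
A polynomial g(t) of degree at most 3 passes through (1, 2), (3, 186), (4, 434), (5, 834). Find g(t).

g(t) = 6t^3 + 4t^2 - 2t - 6

Write g(t) = at^3 + bt^2 + ct + d. Substituting each data point gives a linear system:
  a + b + c + d = 2
  27a + 9b + 3c + d = 186
  64a + 16b + 4c + d = 434
  125a + 25b + 5c + d = 834
Solving the system yields a = 6, b = 4, c = -2, d = -6.
So g(t) = 6t³ + 4t² - 2t - 6.
Check: g(1) = 2. ✓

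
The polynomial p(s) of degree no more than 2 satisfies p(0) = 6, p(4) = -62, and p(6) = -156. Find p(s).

p(s) = -5s^2 + 3s + 6

Write p(s) = as^2 + bs + c. Substituting each data point gives a linear system:
  c = 6
  16a + 4b + c = -62
  36a + 6b + c = -156
Solving the system yields a = -5, b = 3, c = 6.
So p(s) = -5s² + 3s + 6.
Check: p(6) = -156. ✓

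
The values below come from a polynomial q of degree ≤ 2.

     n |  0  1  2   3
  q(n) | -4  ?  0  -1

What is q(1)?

-1

The 3 known points determine the degree-2 polynomial uniquely.
Write q(n) = an^2 + bn + c. Substituting each data point gives a linear system:
  c = -4
  4a + 2b + c = 0
  9a + 3b + c = -1
Solving the system yields a = -1, b = 4, c = -4.
So q(n) = -n^2 + 4n - 4.
Then q(1) = -1.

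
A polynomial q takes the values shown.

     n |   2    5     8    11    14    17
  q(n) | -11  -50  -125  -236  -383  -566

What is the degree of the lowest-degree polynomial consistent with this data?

Forward differences of the values at n = 2, 5, 8, 11, 14, 17:
  q  : -11  -50  -125  -236  -383  -566
  Δ  : -39  -75  -111  -147  -183
  Δ^2: -36  -36  -36  -36
  Δ^3: 0  0  0
  Δ^4: 0  0
  Δ^5: 0
The second differences are constant (-36) and nonzero, while all higher differences vanish, so the minimal degree is 2.

2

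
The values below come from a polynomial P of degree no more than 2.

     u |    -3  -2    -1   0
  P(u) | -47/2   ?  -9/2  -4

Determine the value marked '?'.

-11

The 3 known points determine the degree-2 polynomial uniquely.
Write P(u) = au^2 + bu + c. Substituting each data point gives a linear system:
  9a - 3b + c = -47/2
  a - b + c = -9/2
  c = -4
Solving the system yields a = -3, b = -5/2, c = -4.
So P(u) = -3u^2 - (5/2)u - 4.
Then P(-2) = -11.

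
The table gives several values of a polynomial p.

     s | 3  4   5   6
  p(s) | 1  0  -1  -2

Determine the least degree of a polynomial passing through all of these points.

Forward differences of the values at s = 3, 4, 5, 6:
  p  : 1  0  -1  -2
  Δ  : -1  -1  -1
  Δ^2: 0  0
  Δ^3: 0
The first differences are constant (-1) and nonzero, while all higher differences vanish, so the minimal degree is 1.

1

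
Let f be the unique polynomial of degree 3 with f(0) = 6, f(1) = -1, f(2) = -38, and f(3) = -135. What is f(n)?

Write f(n) = an^3 + bn^2 + cn + d. Substituting each data point gives a linear system:
  d = 6
  a + b + c + d = -1
  8a + 4b + 2c + d = -38
  27a + 9b + 3c + d = -135
Solving the system yields a = -5, b = 0, c = -2, d = 6.
So f(n) = -5n^3 - 2n + 6.
Check: f(2) = -38. ✓

f(n) = -5n^3 - 2n + 6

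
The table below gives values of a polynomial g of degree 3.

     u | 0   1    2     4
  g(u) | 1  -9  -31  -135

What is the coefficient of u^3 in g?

Write g(u) = au^3 + bu^2 + cu + d. Substituting each data point gives a linear system:
  d = 1
  a + b + c + d = -9
  8a + 4b + 2c + d = -31
  64a + 16b + 4c + d = -135
Solving the system yields a = -1, b = -3, c = -6, d = 1.
So g(u) = -u^3 - 3u^2 - 6u + 1.
The leading coefficient is -1.

-1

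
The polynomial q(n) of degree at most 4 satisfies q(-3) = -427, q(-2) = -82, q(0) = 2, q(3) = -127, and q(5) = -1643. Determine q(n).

q(n) = -4n^4 + 6n^3 + 5n^2 - 4n + 2

Write q(n) = an^4 + bn^3 + cn^2 + dn + e. Substituting each data point gives a linear system:
  81a - 27b + 9c - 3d + e = -427
  16a - 8b + 4c - 2d + e = -82
  e = 2
  81a + 27b + 9c + 3d + e = -127
  625a + 125b + 25c + 5d + e = -1643
Solving the system yields a = -4, b = 6, c = 5, d = -4, e = 2.
So q(n) = -4n^4 + 6n^3 + 5n^2 - 4n + 2.
Check: q(-3) = -427. ✓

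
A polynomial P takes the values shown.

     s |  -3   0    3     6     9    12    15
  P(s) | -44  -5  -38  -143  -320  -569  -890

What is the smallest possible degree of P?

2

Forward differences of the values at s = -3, 0, 3, 6, 9, 12, 15:
  P  : -44  -5  -38  -143  -320  -569  -890
  Δ  : 39  -33  -105  -177  -249  -321
  Δ^2: -72  -72  -72  -72  -72
  Δ^3: 0  0  0  0
  Δ^4: 0  0  0
  Δ^5: 0  0
  Δ^6: 0
The second differences are constant (-72) and nonzero, while all higher differences vanish, so the minimal degree is 2.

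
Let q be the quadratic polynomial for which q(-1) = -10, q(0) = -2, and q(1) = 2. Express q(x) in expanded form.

Write q(x) = ax^2 + bx + c. Substituting each data point gives a linear system:
  a - b + c = -10
  c = -2
  a + b + c = 2
Solving the system yields a = -2, b = 6, c = -2.
So q(x) = -2x² + 6x - 2.
Check: q(-1) = -10. ✓

q(x) = -2x^2 + 6x - 2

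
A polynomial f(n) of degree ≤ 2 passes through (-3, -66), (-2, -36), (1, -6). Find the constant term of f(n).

-6

Write f(n) = an^2 + bn + c. Substituting each data point gives a linear system:
  9a - 3b + c = -66
  4a - 2b + c = -36
  a + b + c = -6
Solving the system yields a = -5, b = 5, c = -6.
So f(n) = -5n^2 + 5n - 6.
The constant term is -6.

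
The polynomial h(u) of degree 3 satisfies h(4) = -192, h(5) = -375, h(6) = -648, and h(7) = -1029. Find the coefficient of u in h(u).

Write h(u) = au^3 + bu^2 + cu + d. Substituting each data point gives a linear system:
  64a + 16b + 4c + d = -192
  125a + 25b + 5c + d = -375
  216a + 36b + 6c + d = -648
  343a + 49b + 7c + d = -1029
Solving the system yields a = -3, b = 0, c = 0, d = 0.
So h(u) = -3u^3.
The coefficient of u is 0.

0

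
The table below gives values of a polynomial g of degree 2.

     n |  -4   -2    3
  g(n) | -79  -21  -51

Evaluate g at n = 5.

-133

Write g(n) = an^2 + bn + c. Substituting each data point gives a linear system:
  16a - 4b + c = -79
  4a - 2b + c = -21
  9a + 3b + c = -51
Solving the system yields a = -5, b = -1, c = -3.
So g(n) = -5n² - n - 3.
Then g(5) = -133.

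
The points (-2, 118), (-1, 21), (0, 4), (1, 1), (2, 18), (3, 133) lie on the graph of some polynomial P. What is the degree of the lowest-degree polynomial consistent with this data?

Forward differences of the values at x = -2, -1, 0, 1, 2, 3:
  P  : 118  21  4  1  18  133
  Δ  : -97  -17  -3  17  115
  Δ^2: 80  14  20  98
  Δ^3: -66  6  78
  Δ^4: 72  72
  Δ^5: 0
The fourth differences are constant (72) and nonzero, while all higher differences vanish, so the minimal degree is 4.

4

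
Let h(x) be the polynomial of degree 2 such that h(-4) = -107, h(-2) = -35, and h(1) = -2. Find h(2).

-11

Write h(x) = ax^2 + bx + c. Substituting each data point gives a linear system:
  16a - 4b + c = -107
  4a - 2b + c = -35
  a + b + c = -2
Solving the system yields a = -5, b = 6, c = -3.
So h(x) = -5x^2 + 6x - 3.
Then h(2) = -11.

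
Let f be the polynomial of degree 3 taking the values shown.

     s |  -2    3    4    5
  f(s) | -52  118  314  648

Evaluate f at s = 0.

Write f(s) = as^3 + bs^2 + cs + d. Substituting each data point gives a linear system:
  -8a + 4b - 2c + d = -52
  27a + 9b + 3c + d = 118
  64a + 16b + 4c + d = 314
  125a + 25b + 5c + d = 648
Solving the system yields a = 6, b = -3, c = -5, d = -2.
So f(s) = 6s³ - 3s² - 5s - 2.
Then f(0) = -2.

-2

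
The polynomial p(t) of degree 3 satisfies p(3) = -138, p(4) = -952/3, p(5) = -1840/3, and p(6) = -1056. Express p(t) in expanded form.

Using the Lagrange interpolation formula with nodes 3, 4, 5, 6:
  L_0(t) = (t - 4)(t - 5)(t - 6) / -6
  L_1(t) = (t - 3)(t - 5)(t - 6) / 2
  L_2(t) = (t - 3)(t - 4)(t - 6) / -2
  L_3(t) = (t - 3)(t - 4)(t - 5) / 6
Then p(t) = -138·L_0(t) - 952/3·L_1(t) - 1840/3·L_2(t) - 1056·L_3(t).
Expanding and collecting terms gives p(t) = -5t^3 + (5/3)t^2 - 6t.
Check: p(3) = -138. ✓

p(t) = -5t^3 + (5/3)t^2 - 6t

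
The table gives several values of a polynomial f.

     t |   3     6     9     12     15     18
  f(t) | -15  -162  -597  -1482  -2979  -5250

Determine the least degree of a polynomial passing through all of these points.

Forward differences of the values at t = 3, 6, 9, 12, 15, 18:
  f  : -15  -162  -597  -1482  -2979  -5250
  Δ  : -147  -435  -885  -1497  -2271
  Δ^2: -288  -450  -612  -774
  Δ^3: -162  -162  -162
  Δ^4: 0  0
  Δ^5: 0
The third differences are constant (-162) and nonzero, while all higher differences vanish, so the minimal degree is 3.

3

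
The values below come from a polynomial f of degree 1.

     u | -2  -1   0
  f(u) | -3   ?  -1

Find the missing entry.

-2

On equispaced nodes a degree-1 polynomial has vanishing second forward difference, so
  f(-2) - 2·f(-1) + f(0) = 0.
Substituting the known values and solving for f(-1):
  -2·f(-1) = 4
  f(-1) = -2.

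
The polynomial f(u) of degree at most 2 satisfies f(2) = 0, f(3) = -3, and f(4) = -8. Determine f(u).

Write f(u) = au^2 + bu + c. Substituting each data point gives a linear system:
  4a + 2b + c = 0
  9a + 3b + c = -3
  16a + 4b + c = -8
Solving the system yields a = -1, b = 2, c = 0.
So f(u) = -u^2 + 2u.
Check: f(3) = -3. ✓

f(u) = -u^2 + 2u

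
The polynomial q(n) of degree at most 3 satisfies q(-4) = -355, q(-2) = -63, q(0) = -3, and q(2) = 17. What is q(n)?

Using the Lagrange interpolation formula with nodes -4, -2, 0, 2:
  L_0(n) = (n + 2)n(n - 2) / -48
  L_1(n) = (n + 4)n(n - 2) / 16
  L_2(n) = (n + 4)(n + 2)(n - 2) / -16
  L_3(n) = (n + 4)(n + 2)n / 48
Then q(n) = -355·L_0(n) - 63·L_1(n) - 3·L_2(n) + 17·L_3(n).
Expanding and collecting terms gives q(n) = 4n^3 - 5n^2 + 4n - 3.
Check: q(-2) = -63. ✓

q(n) = 4n^3 - 5n^2 + 4n - 3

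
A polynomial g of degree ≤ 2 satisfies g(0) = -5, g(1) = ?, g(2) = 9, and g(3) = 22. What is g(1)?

0

The 3 known points determine the degree-2 polynomial uniquely.
Write g(n) = an^2 + bn + c. Substituting each data point gives a linear system:
  c = -5
  4a + 2b + c = 9
  9a + 3b + c = 22
Solving the system yields a = 2, b = 3, c = -5.
So g(n) = 2n^2 + 3n - 5.
Then g(1) = 0.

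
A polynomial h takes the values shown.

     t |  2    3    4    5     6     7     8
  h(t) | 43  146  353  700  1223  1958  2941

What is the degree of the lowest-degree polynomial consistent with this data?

Forward differences of the values at t = 2, 3, 4, 5, 6, 7, 8:
  h  : 43  146  353  700  1223  1958  2941
  Δ  : 103  207  347  523  735  983
  Δ^2: 104  140  176  212  248
  Δ^3: 36  36  36  36
  Δ^4: 0  0  0
  Δ^5: 0  0
  Δ^6: 0
The third differences are constant (36) and nonzero, while all higher differences vanish, so the minimal degree is 3.

3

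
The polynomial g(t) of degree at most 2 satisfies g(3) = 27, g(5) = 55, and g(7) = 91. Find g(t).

g(t) = t^2 + 6t

Write g(t) = at^2 + bt + c. Substituting each data point gives a linear system:
  9a + 3b + c = 27
  25a + 5b + c = 55
  49a + 7b + c = 91
Solving the system yields a = 1, b = 6, c = 0.
So g(t) = t^2 + 6t.
Check: g(5) = 55. ✓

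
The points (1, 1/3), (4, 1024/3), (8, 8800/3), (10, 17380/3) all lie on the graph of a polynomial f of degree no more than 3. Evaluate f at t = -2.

-140/3

Write f(t) = at^3 + bt^2 + ct + d. Substituting each data point gives a linear system:
  a + b + c + d = 1/3
  64a + 16b + 4c + d = 1024/3
  512a + 64b + 8c + d = 8800/3
  1000a + 100b + 10c + d = 17380/3
Solving the system yields a = 6, b = -5/3, c = -4, d = 0.
So f(t) = 6t³ - (5/3)t² - 4t.
Then f(-2) = -140/3.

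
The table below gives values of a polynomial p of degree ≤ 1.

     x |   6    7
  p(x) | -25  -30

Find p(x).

p(x) = -5x + 5

Write p(x) = ax + b. Substituting each data point gives a linear system:
  6a + b = -25
  7a + b = -30
Solving the system yields a = -5, b = 5.
So p(x) = -5x + 5.
Check: p(7) = -30. ✓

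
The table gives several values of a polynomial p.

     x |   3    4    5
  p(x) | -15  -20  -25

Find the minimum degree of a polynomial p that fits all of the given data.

1

Forward differences of the values at x = 3, 4, 5:
  p  : -15  -20  -25
  Δ  : -5  -5
  Δ^2: 0
The first differences are constant (-5) and nonzero, while all higher differences vanish, so the minimal degree is 1.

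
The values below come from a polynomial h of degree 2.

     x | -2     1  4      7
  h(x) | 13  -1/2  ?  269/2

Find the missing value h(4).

The 3 known points determine the degree-2 polynomial uniquely.
Write h(x) = ax^2 + bx + c. Substituting each data point gives a linear system:
  4a - 2b + c = 13
  a + b + c = -1/2
  49a + 7b + c = 269/2
Solving the system yields a = 3, b = -3/2, c = -2.
So h(x) = 3x^2 - (3/2)x - 2.
Then h(4) = 40.

40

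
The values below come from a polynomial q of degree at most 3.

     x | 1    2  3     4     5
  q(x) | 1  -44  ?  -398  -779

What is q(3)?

-165

The 4 known points determine the degree-3 polynomial uniquely.
Write q(x) = ax^3 + bx^2 + cx + d. Substituting each data point gives a linear system:
  a + b + c + d = 1
  8a + 4b + 2c + d = -44
  64a + 16b + 4c + d = -398
  125a + 25b + 5c + d = -779
Solving the system yields a = -6, b = -2, c = 3, d = 6.
So q(x) = -6x^3 - 2x^2 + 3x + 6.
Then q(3) = -165.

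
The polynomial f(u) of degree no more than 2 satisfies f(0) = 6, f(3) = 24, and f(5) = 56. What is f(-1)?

Write f(u) = au^2 + bu + c. Substituting each data point gives a linear system:
  c = 6
  9a + 3b + c = 24
  25a + 5b + c = 56
Solving the system yields a = 2, b = 0, c = 6.
So f(u) = 2u² + 6.
Then f(-1) = 8.

8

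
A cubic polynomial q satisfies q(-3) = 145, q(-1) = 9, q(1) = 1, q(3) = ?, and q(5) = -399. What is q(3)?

-71

On equispaced nodes a degree-3 polynomial has vanishing fourth forward difference, so
  q(-3) - 4·q(-1) + 6·q(1) - 4·q(3) + q(5) = 0.
Substituting the known values and solving for q(3):
  -4·q(3) = 284
  q(3) = -71.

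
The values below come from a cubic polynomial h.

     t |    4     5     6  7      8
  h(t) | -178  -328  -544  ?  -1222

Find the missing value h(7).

-838

On equispaced nodes a degree-3 polynomial has vanishing fourth forward difference, so
  h(4) - 4·h(5) + 6·h(6) - 4·h(7) + h(8) = 0.
Substituting the known values and solving for h(7):
  -4·h(7) = 3352
  h(7) = -838.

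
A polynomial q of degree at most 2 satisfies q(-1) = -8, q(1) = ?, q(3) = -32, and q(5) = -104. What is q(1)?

On equispaced nodes a degree-2 polynomial has vanishing third forward difference, so
  - q(-1) + 3·q(1) - 3·q(3) + q(5) = 0.
Substituting the known values and solving for q(1):
  3·q(1) = 0
  q(1) = 0.

0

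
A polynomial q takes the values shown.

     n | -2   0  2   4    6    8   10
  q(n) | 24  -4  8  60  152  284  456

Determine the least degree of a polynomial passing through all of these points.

2

Forward differences of the values at n = -2, 0, 2, 4, 6, 8, 10:
  q  : 24  -4  8  60  152  284  456
  Δ  : -28  12  52  92  132  172
  Δ^2: 40  40  40  40  40
  Δ^3: 0  0  0  0
  Δ^4: 0  0  0
  Δ^5: 0  0
  Δ^6: 0
The second differences are constant (40) and nonzero, while all higher differences vanish, so the minimal degree is 2.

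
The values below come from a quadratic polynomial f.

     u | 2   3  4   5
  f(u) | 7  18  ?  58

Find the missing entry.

The 3 known points determine the degree-2 polynomial uniquely.
Write f(u) = au^2 + bu + c. Substituting each data point gives a linear system:
  4a + 2b + c = 7
  9a + 3b + c = 18
  25a + 5b + c = 58
Solving the system yields a = 3, b = -4, c = 3.
So f(u) = 3u^2 - 4u + 3.
Then f(4) = 35.

35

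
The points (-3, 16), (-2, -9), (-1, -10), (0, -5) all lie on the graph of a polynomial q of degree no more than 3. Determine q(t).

Using the Lagrange interpolation formula with nodes -3, -2, -1, 0:
  L_0(t) = (t + 2)(t + 1)t / -6
  L_1(t) = (t + 3)(t + 1)t / 2
  L_2(t) = (t + 3)(t + 2)t / -2
  L_3(t) = (t + 3)(t + 2)(t + 1) / 6
Then q(t) = 16·L_0(t) - 9·L_1(t) - 10·L_2(t) - 5·L_3(t).
Expanding and collecting terms gives q(t) = -3t^3 - 6t^2 + 2t - 5.
Check: q(-1) = -10. ✓

q(t) = -3t^3 - 6t^2 + 2t - 5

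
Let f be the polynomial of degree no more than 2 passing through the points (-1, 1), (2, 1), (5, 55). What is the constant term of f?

Write f(t) = at^2 + bt + c. Substituting each data point gives a linear system:
  a - b + c = 1
  4a + 2b + c = 1
  25a + 5b + c = 55
Solving the system yields a = 3, b = -3, c = -5.
So f(t) = 3t^2 - 3t - 5.
The constant term is -5.

-5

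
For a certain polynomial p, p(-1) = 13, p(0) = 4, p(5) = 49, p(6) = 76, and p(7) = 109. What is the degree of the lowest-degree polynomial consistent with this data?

Divided differences on the nodes -1, 0, 5, 6, 7:
  order 0: 13  4  49  76  109
  order 1: -9  9  27  33
  order 2: 3  3  3
  order 3: 0  0
  order 4: 0
The order-2 divided differences are all 3 (nonzero) and every higher order vanishes, so the data lies on a polynomial of degree exactly 2.

2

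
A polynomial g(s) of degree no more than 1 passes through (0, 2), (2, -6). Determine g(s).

g(s) = -4s + 2

Write g(s) = as + b. Substituting each data point gives a linear system:
  b = 2
  2a + b = -6
Solving the system yields a = -4, b = 2.
So g(s) = -4s + 2.
Check: g(0) = 2. ✓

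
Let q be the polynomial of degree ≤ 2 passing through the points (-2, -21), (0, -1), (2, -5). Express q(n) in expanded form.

q(n) = -3n^2 + 4n - 1

Using the Lagrange interpolation formula with nodes -2, 0, 2:
  L_0(n) = n(n - 2) / 8
  L_1(n) = (n + 2)(n - 2) / -4
  L_2(n) = (n + 2)n / 8
Then q(n) = -21·L_0(n) - 1·L_1(n) - 5·L_2(n).
Expanding and collecting terms gives q(n) = -3n^2 + 4n - 1.
Check: q(0) = -1. ✓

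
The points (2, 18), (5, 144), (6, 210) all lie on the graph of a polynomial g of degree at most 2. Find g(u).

g(u) = 6u^2 - 6

Write g(u) = au^2 + bu + c. Substituting each data point gives a linear system:
  4a + 2b + c = 18
  25a + 5b + c = 144
  36a + 6b + c = 210
Solving the system yields a = 6, b = 0, c = -6.
So g(u) = 6u^2 - 6.
Check: g(6) = 210. ✓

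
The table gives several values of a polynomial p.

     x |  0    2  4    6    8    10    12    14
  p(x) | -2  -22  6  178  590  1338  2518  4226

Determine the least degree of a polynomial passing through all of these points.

Forward differences of the values at x = 0, 2, 4, 6, 8, 10, 12, 14:
  p  : -2  -22  6  178  590  1338  2518  4226
  Δ  : -20  28  172  412  748  1180  1708
  Δ^2: 48  144  240  336  432  528
  Δ^3: 96  96  96  96  96
  Δ^4: 0  0  0  0
  Δ^5: 0  0  0
  Δ^6: 0  0
  Δ^7: 0
The third differences are constant (96) and nonzero, while all higher differences vanish, so the minimal degree is 3.

3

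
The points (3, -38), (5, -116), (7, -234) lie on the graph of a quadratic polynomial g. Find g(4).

-72

Forward differences of the values at u = 3, 5, 7:
  g  : -38  -116  -234
  Δ  : -78  -118
  Δ^2: -40
The second differences are constant, confirming degree 2.
Interpolating (Newton forward form) and evaluating at u = 4 gives g(4) = -72.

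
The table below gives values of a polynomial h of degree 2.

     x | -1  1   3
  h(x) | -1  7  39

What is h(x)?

Write h(x) = ax^2 + bx + c. Substituting each data point gives a linear system:
  a - b + c = -1
  a + b + c = 7
  9a + 3b + c = 39
Solving the system yields a = 3, b = 4, c = 0.
So h(x) = 3x^2 + 4x.
Check: h(1) = 7. ✓

h(x) = 3x^2 + 4x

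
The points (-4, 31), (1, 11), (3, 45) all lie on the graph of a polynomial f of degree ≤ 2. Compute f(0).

3

Using the Lagrange interpolation formula with nodes -4, 1, 3:
  L_0(t) = (t - 1)(t - 3) / 35
  L_1(t) = (t + 4)(t - 3) / -10
  L_2(t) = (t + 4)(t - 1) / 14
Then f(t) = 31·L_0(t) + 11·L_1(t) + 45·L_2(t).
Expanding and collecting terms gives f(t) = 3t^2 + 5t + 3.
Evaluating at t = 0: f(0) = 3.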